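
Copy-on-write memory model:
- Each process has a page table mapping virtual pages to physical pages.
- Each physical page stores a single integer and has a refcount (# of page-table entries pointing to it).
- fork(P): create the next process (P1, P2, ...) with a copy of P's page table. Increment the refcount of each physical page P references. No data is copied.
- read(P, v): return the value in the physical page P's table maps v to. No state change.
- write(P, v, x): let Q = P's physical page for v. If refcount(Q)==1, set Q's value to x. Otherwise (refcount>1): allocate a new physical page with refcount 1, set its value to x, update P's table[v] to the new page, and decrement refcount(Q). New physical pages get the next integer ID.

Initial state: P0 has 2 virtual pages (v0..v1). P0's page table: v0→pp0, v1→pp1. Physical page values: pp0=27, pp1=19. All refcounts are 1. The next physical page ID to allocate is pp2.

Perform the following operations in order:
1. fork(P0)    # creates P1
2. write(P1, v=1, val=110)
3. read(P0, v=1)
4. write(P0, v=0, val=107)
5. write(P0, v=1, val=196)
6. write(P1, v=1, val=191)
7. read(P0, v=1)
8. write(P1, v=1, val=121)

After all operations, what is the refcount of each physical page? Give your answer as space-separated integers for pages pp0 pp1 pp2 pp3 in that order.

Answer: 1 1 1 1

Derivation:
Op 1: fork(P0) -> P1. 2 ppages; refcounts: pp0:2 pp1:2
Op 2: write(P1, v1, 110). refcount(pp1)=2>1 -> COPY to pp2. 3 ppages; refcounts: pp0:2 pp1:1 pp2:1
Op 3: read(P0, v1) -> 19. No state change.
Op 4: write(P0, v0, 107). refcount(pp0)=2>1 -> COPY to pp3. 4 ppages; refcounts: pp0:1 pp1:1 pp2:1 pp3:1
Op 5: write(P0, v1, 196). refcount(pp1)=1 -> write in place. 4 ppages; refcounts: pp0:1 pp1:1 pp2:1 pp3:1
Op 6: write(P1, v1, 191). refcount(pp2)=1 -> write in place. 4 ppages; refcounts: pp0:1 pp1:1 pp2:1 pp3:1
Op 7: read(P0, v1) -> 196. No state change.
Op 8: write(P1, v1, 121). refcount(pp2)=1 -> write in place. 4 ppages; refcounts: pp0:1 pp1:1 pp2:1 pp3:1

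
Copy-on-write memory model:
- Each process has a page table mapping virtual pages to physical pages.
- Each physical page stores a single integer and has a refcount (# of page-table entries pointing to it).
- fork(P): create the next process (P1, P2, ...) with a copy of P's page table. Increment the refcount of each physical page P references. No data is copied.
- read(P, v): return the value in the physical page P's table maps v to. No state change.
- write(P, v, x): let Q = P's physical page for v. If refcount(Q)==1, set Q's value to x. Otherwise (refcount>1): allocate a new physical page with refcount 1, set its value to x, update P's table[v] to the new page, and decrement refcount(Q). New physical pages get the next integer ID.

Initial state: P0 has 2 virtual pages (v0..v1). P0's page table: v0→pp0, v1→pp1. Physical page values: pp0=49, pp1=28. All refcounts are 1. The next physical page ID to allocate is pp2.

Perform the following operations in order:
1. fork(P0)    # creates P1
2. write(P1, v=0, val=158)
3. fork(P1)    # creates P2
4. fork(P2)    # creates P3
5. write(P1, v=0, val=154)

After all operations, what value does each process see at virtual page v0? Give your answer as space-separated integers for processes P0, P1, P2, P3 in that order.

Answer: 49 154 158 158

Derivation:
Op 1: fork(P0) -> P1. 2 ppages; refcounts: pp0:2 pp1:2
Op 2: write(P1, v0, 158). refcount(pp0)=2>1 -> COPY to pp2. 3 ppages; refcounts: pp0:1 pp1:2 pp2:1
Op 3: fork(P1) -> P2. 3 ppages; refcounts: pp0:1 pp1:3 pp2:2
Op 4: fork(P2) -> P3. 3 ppages; refcounts: pp0:1 pp1:4 pp2:3
Op 5: write(P1, v0, 154). refcount(pp2)=3>1 -> COPY to pp3. 4 ppages; refcounts: pp0:1 pp1:4 pp2:2 pp3:1
P0: v0 -> pp0 = 49
P1: v0 -> pp3 = 154
P2: v0 -> pp2 = 158
P3: v0 -> pp2 = 158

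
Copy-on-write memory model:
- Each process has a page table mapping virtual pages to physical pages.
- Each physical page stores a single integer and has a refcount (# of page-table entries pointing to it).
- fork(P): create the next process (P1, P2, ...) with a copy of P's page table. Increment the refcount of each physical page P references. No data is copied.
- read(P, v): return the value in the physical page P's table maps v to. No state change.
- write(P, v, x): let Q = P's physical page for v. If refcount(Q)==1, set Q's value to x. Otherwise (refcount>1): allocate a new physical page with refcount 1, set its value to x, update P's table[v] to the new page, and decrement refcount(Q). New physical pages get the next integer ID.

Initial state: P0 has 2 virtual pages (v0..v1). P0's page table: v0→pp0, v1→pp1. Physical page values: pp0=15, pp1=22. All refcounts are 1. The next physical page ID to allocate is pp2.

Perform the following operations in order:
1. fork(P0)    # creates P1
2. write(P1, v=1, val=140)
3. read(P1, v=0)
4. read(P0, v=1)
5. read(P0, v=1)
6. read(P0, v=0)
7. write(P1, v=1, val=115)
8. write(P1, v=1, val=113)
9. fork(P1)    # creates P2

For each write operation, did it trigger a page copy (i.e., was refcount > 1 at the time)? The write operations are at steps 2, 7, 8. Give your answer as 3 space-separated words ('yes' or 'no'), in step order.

Op 1: fork(P0) -> P1. 2 ppages; refcounts: pp0:2 pp1:2
Op 2: write(P1, v1, 140). refcount(pp1)=2>1 -> COPY to pp2. 3 ppages; refcounts: pp0:2 pp1:1 pp2:1
Op 3: read(P1, v0) -> 15. No state change.
Op 4: read(P0, v1) -> 22. No state change.
Op 5: read(P0, v1) -> 22. No state change.
Op 6: read(P0, v0) -> 15. No state change.
Op 7: write(P1, v1, 115). refcount(pp2)=1 -> write in place. 3 ppages; refcounts: pp0:2 pp1:1 pp2:1
Op 8: write(P1, v1, 113). refcount(pp2)=1 -> write in place. 3 ppages; refcounts: pp0:2 pp1:1 pp2:1
Op 9: fork(P1) -> P2. 3 ppages; refcounts: pp0:3 pp1:1 pp2:2

yes no no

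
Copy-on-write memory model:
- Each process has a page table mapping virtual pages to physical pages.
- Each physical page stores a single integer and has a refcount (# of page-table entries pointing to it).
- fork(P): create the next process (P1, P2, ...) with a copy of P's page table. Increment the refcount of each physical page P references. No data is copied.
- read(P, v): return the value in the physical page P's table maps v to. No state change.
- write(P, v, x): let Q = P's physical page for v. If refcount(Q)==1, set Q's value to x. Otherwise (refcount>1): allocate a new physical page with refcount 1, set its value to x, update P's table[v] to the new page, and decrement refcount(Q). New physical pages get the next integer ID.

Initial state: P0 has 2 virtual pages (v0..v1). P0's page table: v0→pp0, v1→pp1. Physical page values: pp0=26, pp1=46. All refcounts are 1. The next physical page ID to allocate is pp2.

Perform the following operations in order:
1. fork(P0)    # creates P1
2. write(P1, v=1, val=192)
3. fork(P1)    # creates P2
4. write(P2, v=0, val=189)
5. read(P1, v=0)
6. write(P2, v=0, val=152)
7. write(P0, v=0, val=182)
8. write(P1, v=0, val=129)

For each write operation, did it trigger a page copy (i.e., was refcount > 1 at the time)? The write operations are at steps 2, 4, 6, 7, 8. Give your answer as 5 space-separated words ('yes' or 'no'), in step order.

Op 1: fork(P0) -> P1. 2 ppages; refcounts: pp0:2 pp1:2
Op 2: write(P1, v1, 192). refcount(pp1)=2>1 -> COPY to pp2. 3 ppages; refcounts: pp0:2 pp1:1 pp2:1
Op 3: fork(P1) -> P2. 3 ppages; refcounts: pp0:3 pp1:1 pp2:2
Op 4: write(P2, v0, 189). refcount(pp0)=3>1 -> COPY to pp3. 4 ppages; refcounts: pp0:2 pp1:1 pp2:2 pp3:1
Op 5: read(P1, v0) -> 26. No state change.
Op 6: write(P2, v0, 152). refcount(pp3)=1 -> write in place. 4 ppages; refcounts: pp0:2 pp1:1 pp2:2 pp3:1
Op 7: write(P0, v0, 182). refcount(pp0)=2>1 -> COPY to pp4. 5 ppages; refcounts: pp0:1 pp1:1 pp2:2 pp3:1 pp4:1
Op 8: write(P1, v0, 129). refcount(pp0)=1 -> write in place. 5 ppages; refcounts: pp0:1 pp1:1 pp2:2 pp3:1 pp4:1

yes yes no yes no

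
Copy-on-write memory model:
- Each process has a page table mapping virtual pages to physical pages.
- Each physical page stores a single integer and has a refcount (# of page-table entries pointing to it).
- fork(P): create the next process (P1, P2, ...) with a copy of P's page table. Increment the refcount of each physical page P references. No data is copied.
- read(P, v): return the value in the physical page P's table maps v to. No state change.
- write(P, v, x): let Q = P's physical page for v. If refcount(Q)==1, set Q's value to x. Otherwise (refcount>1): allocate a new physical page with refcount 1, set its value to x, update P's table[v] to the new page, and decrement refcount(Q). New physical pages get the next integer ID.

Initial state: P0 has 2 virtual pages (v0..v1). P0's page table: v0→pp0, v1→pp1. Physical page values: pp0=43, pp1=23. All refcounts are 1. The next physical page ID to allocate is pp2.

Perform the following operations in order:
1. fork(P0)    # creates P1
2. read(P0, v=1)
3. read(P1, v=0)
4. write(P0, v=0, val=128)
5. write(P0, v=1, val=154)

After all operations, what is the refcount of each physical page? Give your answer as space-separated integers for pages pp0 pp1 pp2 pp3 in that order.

Op 1: fork(P0) -> P1. 2 ppages; refcounts: pp0:2 pp1:2
Op 2: read(P0, v1) -> 23. No state change.
Op 3: read(P1, v0) -> 43. No state change.
Op 4: write(P0, v0, 128). refcount(pp0)=2>1 -> COPY to pp2. 3 ppages; refcounts: pp0:1 pp1:2 pp2:1
Op 5: write(P0, v1, 154). refcount(pp1)=2>1 -> COPY to pp3. 4 ppages; refcounts: pp0:1 pp1:1 pp2:1 pp3:1

Answer: 1 1 1 1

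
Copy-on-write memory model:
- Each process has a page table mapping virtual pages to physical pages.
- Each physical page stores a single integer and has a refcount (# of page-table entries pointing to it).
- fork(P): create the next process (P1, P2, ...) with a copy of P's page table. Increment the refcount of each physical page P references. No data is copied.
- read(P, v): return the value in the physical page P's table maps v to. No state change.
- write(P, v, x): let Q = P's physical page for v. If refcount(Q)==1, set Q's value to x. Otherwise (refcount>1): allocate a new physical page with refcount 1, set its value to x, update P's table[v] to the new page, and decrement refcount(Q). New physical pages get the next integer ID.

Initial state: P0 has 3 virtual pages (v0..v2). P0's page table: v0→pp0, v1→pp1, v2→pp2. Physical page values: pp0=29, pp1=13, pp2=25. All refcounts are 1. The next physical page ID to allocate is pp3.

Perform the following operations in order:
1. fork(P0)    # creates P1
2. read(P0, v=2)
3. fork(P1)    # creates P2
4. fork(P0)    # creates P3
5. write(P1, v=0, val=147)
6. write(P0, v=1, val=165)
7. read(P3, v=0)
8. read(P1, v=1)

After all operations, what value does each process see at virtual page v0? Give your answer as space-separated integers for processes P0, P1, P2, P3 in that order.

Answer: 29 147 29 29

Derivation:
Op 1: fork(P0) -> P1. 3 ppages; refcounts: pp0:2 pp1:2 pp2:2
Op 2: read(P0, v2) -> 25. No state change.
Op 3: fork(P1) -> P2. 3 ppages; refcounts: pp0:3 pp1:3 pp2:3
Op 4: fork(P0) -> P3. 3 ppages; refcounts: pp0:4 pp1:4 pp2:4
Op 5: write(P1, v0, 147). refcount(pp0)=4>1 -> COPY to pp3. 4 ppages; refcounts: pp0:3 pp1:4 pp2:4 pp3:1
Op 6: write(P0, v1, 165). refcount(pp1)=4>1 -> COPY to pp4. 5 ppages; refcounts: pp0:3 pp1:3 pp2:4 pp3:1 pp4:1
Op 7: read(P3, v0) -> 29. No state change.
Op 8: read(P1, v1) -> 13. No state change.
P0: v0 -> pp0 = 29
P1: v0 -> pp3 = 147
P2: v0 -> pp0 = 29
P3: v0 -> pp0 = 29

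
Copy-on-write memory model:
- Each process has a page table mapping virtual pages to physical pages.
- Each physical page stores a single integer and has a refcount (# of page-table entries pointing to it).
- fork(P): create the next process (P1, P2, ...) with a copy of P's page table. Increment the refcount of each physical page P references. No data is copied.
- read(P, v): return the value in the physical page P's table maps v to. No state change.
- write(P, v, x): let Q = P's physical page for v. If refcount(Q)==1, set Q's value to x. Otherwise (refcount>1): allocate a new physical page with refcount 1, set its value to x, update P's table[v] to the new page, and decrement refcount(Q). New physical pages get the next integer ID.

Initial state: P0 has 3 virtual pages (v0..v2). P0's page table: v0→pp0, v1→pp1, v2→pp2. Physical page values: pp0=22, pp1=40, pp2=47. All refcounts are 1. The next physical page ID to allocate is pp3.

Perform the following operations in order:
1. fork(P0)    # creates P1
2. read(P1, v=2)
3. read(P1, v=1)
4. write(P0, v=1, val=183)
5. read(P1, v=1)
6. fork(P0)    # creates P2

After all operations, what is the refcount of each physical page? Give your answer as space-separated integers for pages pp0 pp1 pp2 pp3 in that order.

Answer: 3 1 3 2

Derivation:
Op 1: fork(P0) -> P1. 3 ppages; refcounts: pp0:2 pp1:2 pp2:2
Op 2: read(P1, v2) -> 47. No state change.
Op 3: read(P1, v1) -> 40. No state change.
Op 4: write(P0, v1, 183). refcount(pp1)=2>1 -> COPY to pp3. 4 ppages; refcounts: pp0:2 pp1:1 pp2:2 pp3:1
Op 5: read(P1, v1) -> 40. No state change.
Op 6: fork(P0) -> P2. 4 ppages; refcounts: pp0:3 pp1:1 pp2:3 pp3:2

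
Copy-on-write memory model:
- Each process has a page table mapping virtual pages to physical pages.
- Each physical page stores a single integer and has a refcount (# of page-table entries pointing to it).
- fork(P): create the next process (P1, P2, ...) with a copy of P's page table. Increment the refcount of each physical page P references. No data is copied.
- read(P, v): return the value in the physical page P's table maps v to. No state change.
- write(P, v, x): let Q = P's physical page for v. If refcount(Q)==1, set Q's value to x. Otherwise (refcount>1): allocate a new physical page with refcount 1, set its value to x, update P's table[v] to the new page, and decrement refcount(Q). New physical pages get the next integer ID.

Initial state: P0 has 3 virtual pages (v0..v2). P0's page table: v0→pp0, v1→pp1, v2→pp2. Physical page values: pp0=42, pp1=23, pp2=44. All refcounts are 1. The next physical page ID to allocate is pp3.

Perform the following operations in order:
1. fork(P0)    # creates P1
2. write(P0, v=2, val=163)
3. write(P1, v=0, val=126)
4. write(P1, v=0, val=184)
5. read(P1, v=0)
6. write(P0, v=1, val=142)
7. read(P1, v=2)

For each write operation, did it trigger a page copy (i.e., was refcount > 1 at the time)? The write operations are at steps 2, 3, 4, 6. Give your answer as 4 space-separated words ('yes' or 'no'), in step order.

Op 1: fork(P0) -> P1. 3 ppages; refcounts: pp0:2 pp1:2 pp2:2
Op 2: write(P0, v2, 163). refcount(pp2)=2>1 -> COPY to pp3. 4 ppages; refcounts: pp0:2 pp1:2 pp2:1 pp3:1
Op 3: write(P1, v0, 126). refcount(pp0)=2>1 -> COPY to pp4. 5 ppages; refcounts: pp0:1 pp1:2 pp2:1 pp3:1 pp4:1
Op 4: write(P1, v0, 184). refcount(pp4)=1 -> write in place. 5 ppages; refcounts: pp0:1 pp1:2 pp2:1 pp3:1 pp4:1
Op 5: read(P1, v0) -> 184. No state change.
Op 6: write(P0, v1, 142). refcount(pp1)=2>1 -> COPY to pp5. 6 ppages; refcounts: pp0:1 pp1:1 pp2:1 pp3:1 pp4:1 pp5:1
Op 7: read(P1, v2) -> 44. No state change.

yes yes no yes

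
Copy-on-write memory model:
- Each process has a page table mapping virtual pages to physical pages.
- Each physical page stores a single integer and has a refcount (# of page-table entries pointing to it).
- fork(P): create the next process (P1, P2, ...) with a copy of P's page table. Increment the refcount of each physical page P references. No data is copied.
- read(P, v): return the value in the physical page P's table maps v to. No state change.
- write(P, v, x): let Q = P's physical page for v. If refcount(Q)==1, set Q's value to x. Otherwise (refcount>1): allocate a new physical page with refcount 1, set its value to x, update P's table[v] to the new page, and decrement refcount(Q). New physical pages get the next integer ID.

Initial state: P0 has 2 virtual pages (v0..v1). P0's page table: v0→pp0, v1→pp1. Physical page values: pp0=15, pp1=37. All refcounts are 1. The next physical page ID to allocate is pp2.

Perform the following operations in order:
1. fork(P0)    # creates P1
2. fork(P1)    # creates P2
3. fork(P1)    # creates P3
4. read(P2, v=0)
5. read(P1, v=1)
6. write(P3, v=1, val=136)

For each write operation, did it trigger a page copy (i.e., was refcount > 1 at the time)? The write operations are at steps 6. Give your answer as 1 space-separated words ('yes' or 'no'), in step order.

Op 1: fork(P0) -> P1. 2 ppages; refcounts: pp0:2 pp1:2
Op 2: fork(P1) -> P2. 2 ppages; refcounts: pp0:3 pp1:3
Op 3: fork(P1) -> P3. 2 ppages; refcounts: pp0:4 pp1:4
Op 4: read(P2, v0) -> 15. No state change.
Op 5: read(P1, v1) -> 37. No state change.
Op 6: write(P3, v1, 136). refcount(pp1)=4>1 -> COPY to pp2. 3 ppages; refcounts: pp0:4 pp1:3 pp2:1

yes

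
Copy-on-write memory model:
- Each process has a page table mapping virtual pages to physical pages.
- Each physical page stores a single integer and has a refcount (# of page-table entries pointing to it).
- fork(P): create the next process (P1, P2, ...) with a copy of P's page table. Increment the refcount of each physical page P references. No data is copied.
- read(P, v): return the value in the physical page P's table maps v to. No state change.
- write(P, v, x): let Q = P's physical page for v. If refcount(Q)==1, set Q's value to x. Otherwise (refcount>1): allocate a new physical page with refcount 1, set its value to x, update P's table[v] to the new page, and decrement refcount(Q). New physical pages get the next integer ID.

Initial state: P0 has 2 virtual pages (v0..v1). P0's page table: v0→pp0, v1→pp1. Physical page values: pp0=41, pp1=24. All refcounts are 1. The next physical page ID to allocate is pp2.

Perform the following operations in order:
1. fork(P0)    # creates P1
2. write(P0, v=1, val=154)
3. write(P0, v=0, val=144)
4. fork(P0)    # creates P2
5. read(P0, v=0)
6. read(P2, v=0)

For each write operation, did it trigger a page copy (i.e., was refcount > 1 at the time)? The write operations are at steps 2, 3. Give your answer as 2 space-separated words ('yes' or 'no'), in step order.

Op 1: fork(P0) -> P1. 2 ppages; refcounts: pp0:2 pp1:2
Op 2: write(P0, v1, 154). refcount(pp1)=2>1 -> COPY to pp2. 3 ppages; refcounts: pp0:2 pp1:1 pp2:1
Op 3: write(P0, v0, 144). refcount(pp0)=2>1 -> COPY to pp3. 4 ppages; refcounts: pp0:1 pp1:1 pp2:1 pp3:1
Op 4: fork(P0) -> P2. 4 ppages; refcounts: pp0:1 pp1:1 pp2:2 pp3:2
Op 5: read(P0, v0) -> 144. No state change.
Op 6: read(P2, v0) -> 144. No state change.

yes yes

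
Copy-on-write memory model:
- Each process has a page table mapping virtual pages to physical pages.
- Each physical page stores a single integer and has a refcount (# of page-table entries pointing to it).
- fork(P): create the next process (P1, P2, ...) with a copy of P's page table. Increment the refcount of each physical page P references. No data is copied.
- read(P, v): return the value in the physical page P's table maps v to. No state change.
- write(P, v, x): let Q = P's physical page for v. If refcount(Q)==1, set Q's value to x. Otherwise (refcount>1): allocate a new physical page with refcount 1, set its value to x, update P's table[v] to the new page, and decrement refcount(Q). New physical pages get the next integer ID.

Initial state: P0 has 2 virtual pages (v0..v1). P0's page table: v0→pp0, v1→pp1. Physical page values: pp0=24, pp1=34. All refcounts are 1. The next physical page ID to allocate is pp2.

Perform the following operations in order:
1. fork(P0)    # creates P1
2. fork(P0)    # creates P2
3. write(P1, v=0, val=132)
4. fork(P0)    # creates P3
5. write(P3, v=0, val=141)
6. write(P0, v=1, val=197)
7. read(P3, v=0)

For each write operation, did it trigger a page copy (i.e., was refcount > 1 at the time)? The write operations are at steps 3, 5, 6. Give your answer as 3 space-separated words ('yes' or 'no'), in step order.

Op 1: fork(P0) -> P1. 2 ppages; refcounts: pp0:2 pp1:2
Op 2: fork(P0) -> P2. 2 ppages; refcounts: pp0:3 pp1:3
Op 3: write(P1, v0, 132). refcount(pp0)=3>1 -> COPY to pp2. 3 ppages; refcounts: pp0:2 pp1:3 pp2:1
Op 4: fork(P0) -> P3. 3 ppages; refcounts: pp0:3 pp1:4 pp2:1
Op 5: write(P3, v0, 141). refcount(pp0)=3>1 -> COPY to pp3. 4 ppages; refcounts: pp0:2 pp1:4 pp2:1 pp3:1
Op 6: write(P0, v1, 197). refcount(pp1)=4>1 -> COPY to pp4. 5 ppages; refcounts: pp0:2 pp1:3 pp2:1 pp3:1 pp4:1
Op 7: read(P3, v0) -> 141. No state change.

yes yes yes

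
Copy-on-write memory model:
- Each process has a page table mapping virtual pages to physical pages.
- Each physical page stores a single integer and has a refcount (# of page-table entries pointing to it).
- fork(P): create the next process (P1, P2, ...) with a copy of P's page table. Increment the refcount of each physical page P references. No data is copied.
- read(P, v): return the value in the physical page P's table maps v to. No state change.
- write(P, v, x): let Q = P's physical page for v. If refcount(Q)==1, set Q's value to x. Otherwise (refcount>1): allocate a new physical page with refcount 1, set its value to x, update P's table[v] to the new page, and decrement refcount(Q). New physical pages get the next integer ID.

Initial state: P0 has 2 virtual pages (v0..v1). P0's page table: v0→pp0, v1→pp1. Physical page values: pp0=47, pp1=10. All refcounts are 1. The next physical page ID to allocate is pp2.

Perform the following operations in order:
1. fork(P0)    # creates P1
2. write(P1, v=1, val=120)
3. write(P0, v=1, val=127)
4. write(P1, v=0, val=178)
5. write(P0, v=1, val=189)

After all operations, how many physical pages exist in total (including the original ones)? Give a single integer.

Answer: 4

Derivation:
Op 1: fork(P0) -> P1. 2 ppages; refcounts: pp0:2 pp1:2
Op 2: write(P1, v1, 120). refcount(pp1)=2>1 -> COPY to pp2. 3 ppages; refcounts: pp0:2 pp1:1 pp2:1
Op 3: write(P0, v1, 127). refcount(pp1)=1 -> write in place. 3 ppages; refcounts: pp0:2 pp1:1 pp2:1
Op 4: write(P1, v0, 178). refcount(pp0)=2>1 -> COPY to pp3. 4 ppages; refcounts: pp0:1 pp1:1 pp2:1 pp3:1
Op 5: write(P0, v1, 189). refcount(pp1)=1 -> write in place. 4 ppages; refcounts: pp0:1 pp1:1 pp2:1 pp3:1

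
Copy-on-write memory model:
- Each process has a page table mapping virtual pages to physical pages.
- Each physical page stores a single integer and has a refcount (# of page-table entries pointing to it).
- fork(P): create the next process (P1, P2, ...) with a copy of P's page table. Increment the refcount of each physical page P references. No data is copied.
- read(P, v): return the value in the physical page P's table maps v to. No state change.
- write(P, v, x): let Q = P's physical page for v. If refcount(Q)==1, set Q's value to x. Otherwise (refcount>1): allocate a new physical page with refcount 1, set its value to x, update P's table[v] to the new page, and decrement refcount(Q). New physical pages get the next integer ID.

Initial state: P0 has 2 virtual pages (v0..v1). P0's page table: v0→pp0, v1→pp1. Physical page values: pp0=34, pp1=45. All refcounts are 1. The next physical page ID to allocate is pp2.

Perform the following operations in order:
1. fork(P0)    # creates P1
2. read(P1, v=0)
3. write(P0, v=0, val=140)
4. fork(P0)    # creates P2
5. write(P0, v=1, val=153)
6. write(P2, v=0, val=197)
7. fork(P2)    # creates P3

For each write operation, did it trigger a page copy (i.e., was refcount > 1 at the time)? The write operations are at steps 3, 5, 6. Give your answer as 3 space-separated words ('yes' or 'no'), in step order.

Op 1: fork(P0) -> P1. 2 ppages; refcounts: pp0:2 pp1:2
Op 2: read(P1, v0) -> 34. No state change.
Op 3: write(P0, v0, 140). refcount(pp0)=2>1 -> COPY to pp2. 3 ppages; refcounts: pp0:1 pp1:2 pp2:1
Op 4: fork(P0) -> P2. 3 ppages; refcounts: pp0:1 pp1:3 pp2:2
Op 5: write(P0, v1, 153). refcount(pp1)=3>1 -> COPY to pp3. 4 ppages; refcounts: pp0:1 pp1:2 pp2:2 pp3:1
Op 6: write(P2, v0, 197). refcount(pp2)=2>1 -> COPY to pp4. 5 ppages; refcounts: pp0:1 pp1:2 pp2:1 pp3:1 pp4:1
Op 7: fork(P2) -> P3. 5 ppages; refcounts: pp0:1 pp1:3 pp2:1 pp3:1 pp4:2

yes yes yes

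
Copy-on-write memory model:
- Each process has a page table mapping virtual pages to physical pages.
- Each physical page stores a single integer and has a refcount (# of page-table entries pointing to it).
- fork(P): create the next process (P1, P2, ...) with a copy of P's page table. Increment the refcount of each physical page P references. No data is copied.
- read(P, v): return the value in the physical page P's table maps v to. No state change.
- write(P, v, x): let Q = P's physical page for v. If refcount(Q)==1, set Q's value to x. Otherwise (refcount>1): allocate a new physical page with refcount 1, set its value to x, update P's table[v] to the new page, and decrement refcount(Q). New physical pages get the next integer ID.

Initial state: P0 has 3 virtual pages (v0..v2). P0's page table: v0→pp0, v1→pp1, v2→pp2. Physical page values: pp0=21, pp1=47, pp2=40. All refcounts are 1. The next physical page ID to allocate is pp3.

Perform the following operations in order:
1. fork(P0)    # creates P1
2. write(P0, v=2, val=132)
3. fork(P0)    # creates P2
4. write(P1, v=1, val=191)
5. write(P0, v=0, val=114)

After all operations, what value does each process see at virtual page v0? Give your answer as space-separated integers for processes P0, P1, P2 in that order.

Op 1: fork(P0) -> P1. 3 ppages; refcounts: pp0:2 pp1:2 pp2:2
Op 2: write(P0, v2, 132). refcount(pp2)=2>1 -> COPY to pp3. 4 ppages; refcounts: pp0:2 pp1:2 pp2:1 pp3:1
Op 3: fork(P0) -> P2. 4 ppages; refcounts: pp0:3 pp1:3 pp2:1 pp3:2
Op 4: write(P1, v1, 191). refcount(pp1)=3>1 -> COPY to pp4. 5 ppages; refcounts: pp0:3 pp1:2 pp2:1 pp3:2 pp4:1
Op 5: write(P0, v0, 114). refcount(pp0)=3>1 -> COPY to pp5. 6 ppages; refcounts: pp0:2 pp1:2 pp2:1 pp3:2 pp4:1 pp5:1
P0: v0 -> pp5 = 114
P1: v0 -> pp0 = 21
P2: v0 -> pp0 = 21

Answer: 114 21 21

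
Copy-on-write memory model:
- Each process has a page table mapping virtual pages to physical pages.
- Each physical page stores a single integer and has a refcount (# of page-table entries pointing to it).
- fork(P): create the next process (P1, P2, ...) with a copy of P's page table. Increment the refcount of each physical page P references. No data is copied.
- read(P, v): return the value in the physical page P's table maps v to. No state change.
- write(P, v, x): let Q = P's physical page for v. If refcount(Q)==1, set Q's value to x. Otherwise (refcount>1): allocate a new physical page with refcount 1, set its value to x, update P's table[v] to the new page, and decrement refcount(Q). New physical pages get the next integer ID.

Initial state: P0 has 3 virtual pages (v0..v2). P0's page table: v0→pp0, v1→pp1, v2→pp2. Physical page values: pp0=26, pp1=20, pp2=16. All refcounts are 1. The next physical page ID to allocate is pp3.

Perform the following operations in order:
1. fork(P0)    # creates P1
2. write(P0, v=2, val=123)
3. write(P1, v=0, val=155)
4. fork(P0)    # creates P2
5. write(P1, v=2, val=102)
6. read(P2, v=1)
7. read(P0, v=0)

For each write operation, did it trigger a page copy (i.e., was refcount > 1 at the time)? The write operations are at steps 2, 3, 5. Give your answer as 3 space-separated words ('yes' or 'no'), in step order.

Op 1: fork(P0) -> P1. 3 ppages; refcounts: pp0:2 pp1:2 pp2:2
Op 2: write(P0, v2, 123). refcount(pp2)=2>1 -> COPY to pp3. 4 ppages; refcounts: pp0:2 pp1:2 pp2:1 pp3:1
Op 3: write(P1, v0, 155). refcount(pp0)=2>1 -> COPY to pp4. 5 ppages; refcounts: pp0:1 pp1:2 pp2:1 pp3:1 pp4:1
Op 4: fork(P0) -> P2. 5 ppages; refcounts: pp0:2 pp1:3 pp2:1 pp3:2 pp4:1
Op 5: write(P1, v2, 102). refcount(pp2)=1 -> write in place. 5 ppages; refcounts: pp0:2 pp1:3 pp2:1 pp3:2 pp4:1
Op 6: read(P2, v1) -> 20. No state change.
Op 7: read(P0, v0) -> 26. No state change.

yes yes no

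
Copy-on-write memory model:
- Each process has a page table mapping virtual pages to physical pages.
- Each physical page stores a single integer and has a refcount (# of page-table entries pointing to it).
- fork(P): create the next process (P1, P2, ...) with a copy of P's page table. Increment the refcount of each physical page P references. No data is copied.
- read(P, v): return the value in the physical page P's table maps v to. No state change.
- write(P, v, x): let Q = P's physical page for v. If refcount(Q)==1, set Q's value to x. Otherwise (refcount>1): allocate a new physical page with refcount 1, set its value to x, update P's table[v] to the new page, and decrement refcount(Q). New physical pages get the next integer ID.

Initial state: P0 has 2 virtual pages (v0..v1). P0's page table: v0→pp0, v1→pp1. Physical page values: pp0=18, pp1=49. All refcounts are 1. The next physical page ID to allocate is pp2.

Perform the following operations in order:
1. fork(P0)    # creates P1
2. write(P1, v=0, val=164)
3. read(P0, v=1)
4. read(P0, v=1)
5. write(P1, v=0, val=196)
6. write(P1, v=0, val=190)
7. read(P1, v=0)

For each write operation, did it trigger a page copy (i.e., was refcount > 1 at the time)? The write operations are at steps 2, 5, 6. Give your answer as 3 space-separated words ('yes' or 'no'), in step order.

Op 1: fork(P0) -> P1. 2 ppages; refcounts: pp0:2 pp1:2
Op 2: write(P1, v0, 164). refcount(pp0)=2>1 -> COPY to pp2. 3 ppages; refcounts: pp0:1 pp1:2 pp2:1
Op 3: read(P0, v1) -> 49. No state change.
Op 4: read(P0, v1) -> 49. No state change.
Op 5: write(P1, v0, 196). refcount(pp2)=1 -> write in place. 3 ppages; refcounts: pp0:1 pp1:2 pp2:1
Op 6: write(P1, v0, 190). refcount(pp2)=1 -> write in place. 3 ppages; refcounts: pp0:1 pp1:2 pp2:1
Op 7: read(P1, v0) -> 190. No state change.

yes no no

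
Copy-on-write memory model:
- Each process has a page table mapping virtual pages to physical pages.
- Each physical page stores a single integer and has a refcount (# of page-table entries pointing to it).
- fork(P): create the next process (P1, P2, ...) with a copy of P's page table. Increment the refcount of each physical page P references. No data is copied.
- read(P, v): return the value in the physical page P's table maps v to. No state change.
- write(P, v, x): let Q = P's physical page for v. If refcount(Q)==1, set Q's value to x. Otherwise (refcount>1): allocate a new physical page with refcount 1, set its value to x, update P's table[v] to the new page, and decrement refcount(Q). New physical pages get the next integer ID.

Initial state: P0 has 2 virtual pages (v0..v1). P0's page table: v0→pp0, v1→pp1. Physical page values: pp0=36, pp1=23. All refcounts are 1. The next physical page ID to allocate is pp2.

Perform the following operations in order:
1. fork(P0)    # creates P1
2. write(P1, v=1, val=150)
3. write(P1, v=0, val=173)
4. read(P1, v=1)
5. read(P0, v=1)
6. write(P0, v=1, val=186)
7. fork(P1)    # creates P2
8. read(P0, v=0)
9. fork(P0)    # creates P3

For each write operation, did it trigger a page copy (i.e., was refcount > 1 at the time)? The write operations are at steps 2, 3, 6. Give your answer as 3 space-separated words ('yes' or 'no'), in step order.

Op 1: fork(P0) -> P1. 2 ppages; refcounts: pp0:2 pp1:2
Op 2: write(P1, v1, 150). refcount(pp1)=2>1 -> COPY to pp2. 3 ppages; refcounts: pp0:2 pp1:1 pp2:1
Op 3: write(P1, v0, 173). refcount(pp0)=2>1 -> COPY to pp3. 4 ppages; refcounts: pp0:1 pp1:1 pp2:1 pp3:1
Op 4: read(P1, v1) -> 150. No state change.
Op 5: read(P0, v1) -> 23. No state change.
Op 6: write(P0, v1, 186). refcount(pp1)=1 -> write in place. 4 ppages; refcounts: pp0:1 pp1:1 pp2:1 pp3:1
Op 7: fork(P1) -> P2. 4 ppages; refcounts: pp0:1 pp1:1 pp2:2 pp3:2
Op 8: read(P0, v0) -> 36. No state change.
Op 9: fork(P0) -> P3. 4 ppages; refcounts: pp0:2 pp1:2 pp2:2 pp3:2

yes yes no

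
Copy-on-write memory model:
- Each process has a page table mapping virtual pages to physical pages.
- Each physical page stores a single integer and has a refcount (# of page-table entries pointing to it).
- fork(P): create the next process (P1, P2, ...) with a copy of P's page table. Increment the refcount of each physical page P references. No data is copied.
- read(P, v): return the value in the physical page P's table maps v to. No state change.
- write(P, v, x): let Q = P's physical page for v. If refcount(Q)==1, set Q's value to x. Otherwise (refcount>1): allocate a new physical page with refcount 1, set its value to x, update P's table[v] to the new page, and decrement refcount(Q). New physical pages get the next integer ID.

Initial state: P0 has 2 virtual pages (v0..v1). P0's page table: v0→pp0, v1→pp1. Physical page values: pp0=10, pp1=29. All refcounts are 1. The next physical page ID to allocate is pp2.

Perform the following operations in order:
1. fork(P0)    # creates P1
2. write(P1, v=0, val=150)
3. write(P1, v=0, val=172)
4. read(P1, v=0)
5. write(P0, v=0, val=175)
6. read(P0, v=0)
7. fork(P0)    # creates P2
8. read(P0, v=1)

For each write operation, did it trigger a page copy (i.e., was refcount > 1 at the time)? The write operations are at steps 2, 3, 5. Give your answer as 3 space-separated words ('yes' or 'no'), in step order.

Op 1: fork(P0) -> P1. 2 ppages; refcounts: pp0:2 pp1:2
Op 2: write(P1, v0, 150). refcount(pp0)=2>1 -> COPY to pp2. 3 ppages; refcounts: pp0:1 pp1:2 pp2:1
Op 3: write(P1, v0, 172). refcount(pp2)=1 -> write in place. 3 ppages; refcounts: pp0:1 pp1:2 pp2:1
Op 4: read(P1, v0) -> 172. No state change.
Op 5: write(P0, v0, 175). refcount(pp0)=1 -> write in place. 3 ppages; refcounts: pp0:1 pp1:2 pp2:1
Op 6: read(P0, v0) -> 175. No state change.
Op 7: fork(P0) -> P2. 3 ppages; refcounts: pp0:2 pp1:3 pp2:1
Op 8: read(P0, v1) -> 29. No state change.

yes no no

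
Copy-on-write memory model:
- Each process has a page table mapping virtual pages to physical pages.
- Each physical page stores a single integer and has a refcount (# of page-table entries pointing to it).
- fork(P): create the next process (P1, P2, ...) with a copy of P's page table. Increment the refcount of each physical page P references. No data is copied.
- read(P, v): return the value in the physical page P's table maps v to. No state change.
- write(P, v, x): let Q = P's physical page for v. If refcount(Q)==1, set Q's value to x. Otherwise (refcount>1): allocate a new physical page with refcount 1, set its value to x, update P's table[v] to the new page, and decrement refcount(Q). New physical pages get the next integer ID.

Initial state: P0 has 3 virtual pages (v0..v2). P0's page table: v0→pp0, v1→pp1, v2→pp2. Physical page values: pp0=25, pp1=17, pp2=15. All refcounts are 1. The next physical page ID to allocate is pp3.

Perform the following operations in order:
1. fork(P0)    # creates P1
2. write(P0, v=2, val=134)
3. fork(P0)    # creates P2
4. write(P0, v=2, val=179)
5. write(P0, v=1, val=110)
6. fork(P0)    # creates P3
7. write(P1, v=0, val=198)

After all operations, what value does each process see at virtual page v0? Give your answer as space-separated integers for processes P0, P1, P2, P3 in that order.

Op 1: fork(P0) -> P1. 3 ppages; refcounts: pp0:2 pp1:2 pp2:2
Op 2: write(P0, v2, 134). refcount(pp2)=2>1 -> COPY to pp3. 4 ppages; refcounts: pp0:2 pp1:2 pp2:1 pp3:1
Op 3: fork(P0) -> P2. 4 ppages; refcounts: pp0:3 pp1:3 pp2:1 pp3:2
Op 4: write(P0, v2, 179). refcount(pp3)=2>1 -> COPY to pp4. 5 ppages; refcounts: pp0:3 pp1:3 pp2:1 pp3:1 pp4:1
Op 5: write(P0, v1, 110). refcount(pp1)=3>1 -> COPY to pp5. 6 ppages; refcounts: pp0:3 pp1:2 pp2:1 pp3:1 pp4:1 pp5:1
Op 6: fork(P0) -> P3. 6 ppages; refcounts: pp0:4 pp1:2 pp2:1 pp3:1 pp4:2 pp5:2
Op 7: write(P1, v0, 198). refcount(pp0)=4>1 -> COPY to pp6. 7 ppages; refcounts: pp0:3 pp1:2 pp2:1 pp3:1 pp4:2 pp5:2 pp6:1
P0: v0 -> pp0 = 25
P1: v0 -> pp6 = 198
P2: v0 -> pp0 = 25
P3: v0 -> pp0 = 25

Answer: 25 198 25 25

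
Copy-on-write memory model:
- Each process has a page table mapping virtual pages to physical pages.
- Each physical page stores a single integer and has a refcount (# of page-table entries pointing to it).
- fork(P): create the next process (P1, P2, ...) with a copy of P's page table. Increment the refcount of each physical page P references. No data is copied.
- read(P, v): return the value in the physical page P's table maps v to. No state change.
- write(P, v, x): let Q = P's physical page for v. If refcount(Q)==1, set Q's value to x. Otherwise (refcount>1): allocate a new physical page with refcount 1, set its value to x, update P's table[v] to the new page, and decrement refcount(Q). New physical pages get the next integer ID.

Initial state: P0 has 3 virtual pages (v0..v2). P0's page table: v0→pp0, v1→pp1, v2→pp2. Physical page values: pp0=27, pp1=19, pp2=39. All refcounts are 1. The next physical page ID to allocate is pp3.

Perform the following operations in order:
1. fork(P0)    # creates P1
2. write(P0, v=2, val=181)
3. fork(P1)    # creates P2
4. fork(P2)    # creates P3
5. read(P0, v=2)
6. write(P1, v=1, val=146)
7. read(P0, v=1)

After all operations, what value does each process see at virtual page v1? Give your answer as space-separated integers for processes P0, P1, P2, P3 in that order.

Answer: 19 146 19 19

Derivation:
Op 1: fork(P0) -> P1. 3 ppages; refcounts: pp0:2 pp1:2 pp2:2
Op 2: write(P0, v2, 181). refcount(pp2)=2>1 -> COPY to pp3. 4 ppages; refcounts: pp0:2 pp1:2 pp2:1 pp3:1
Op 3: fork(P1) -> P2. 4 ppages; refcounts: pp0:3 pp1:3 pp2:2 pp3:1
Op 4: fork(P2) -> P3. 4 ppages; refcounts: pp0:4 pp1:4 pp2:3 pp3:1
Op 5: read(P0, v2) -> 181. No state change.
Op 6: write(P1, v1, 146). refcount(pp1)=4>1 -> COPY to pp4. 5 ppages; refcounts: pp0:4 pp1:3 pp2:3 pp3:1 pp4:1
Op 7: read(P0, v1) -> 19. No state change.
P0: v1 -> pp1 = 19
P1: v1 -> pp4 = 146
P2: v1 -> pp1 = 19
P3: v1 -> pp1 = 19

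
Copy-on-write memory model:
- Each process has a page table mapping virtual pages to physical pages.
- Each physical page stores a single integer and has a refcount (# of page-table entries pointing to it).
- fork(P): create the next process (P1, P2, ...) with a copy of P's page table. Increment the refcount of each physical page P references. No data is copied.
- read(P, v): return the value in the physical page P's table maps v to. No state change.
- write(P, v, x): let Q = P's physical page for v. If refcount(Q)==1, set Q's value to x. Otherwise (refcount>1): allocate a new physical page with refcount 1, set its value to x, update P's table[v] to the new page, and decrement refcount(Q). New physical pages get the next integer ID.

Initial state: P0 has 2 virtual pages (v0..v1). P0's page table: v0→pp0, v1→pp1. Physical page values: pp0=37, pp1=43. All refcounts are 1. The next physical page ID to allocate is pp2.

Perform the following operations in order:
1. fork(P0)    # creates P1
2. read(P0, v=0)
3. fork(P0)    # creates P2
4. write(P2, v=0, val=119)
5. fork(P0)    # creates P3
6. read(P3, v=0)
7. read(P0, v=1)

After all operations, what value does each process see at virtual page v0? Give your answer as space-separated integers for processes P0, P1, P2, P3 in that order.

Op 1: fork(P0) -> P1. 2 ppages; refcounts: pp0:2 pp1:2
Op 2: read(P0, v0) -> 37. No state change.
Op 3: fork(P0) -> P2. 2 ppages; refcounts: pp0:3 pp1:3
Op 4: write(P2, v0, 119). refcount(pp0)=3>1 -> COPY to pp2. 3 ppages; refcounts: pp0:2 pp1:3 pp2:1
Op 5: fork(P0) -> P3. 3 ppages; refcounts: pp0:3 pp1:4 pp2:1
Op 6: read(P3, v0) -> 37. No state change.
Op 7: read(P0, v1) -> 43. No state change.
P0: v0 -> pp0 = 37
P1: v0 -> pp0 = 37
P2: v0 -> pp2 = 119
P3: v0 -> pp0 = 37

Answer: 37 37 119 37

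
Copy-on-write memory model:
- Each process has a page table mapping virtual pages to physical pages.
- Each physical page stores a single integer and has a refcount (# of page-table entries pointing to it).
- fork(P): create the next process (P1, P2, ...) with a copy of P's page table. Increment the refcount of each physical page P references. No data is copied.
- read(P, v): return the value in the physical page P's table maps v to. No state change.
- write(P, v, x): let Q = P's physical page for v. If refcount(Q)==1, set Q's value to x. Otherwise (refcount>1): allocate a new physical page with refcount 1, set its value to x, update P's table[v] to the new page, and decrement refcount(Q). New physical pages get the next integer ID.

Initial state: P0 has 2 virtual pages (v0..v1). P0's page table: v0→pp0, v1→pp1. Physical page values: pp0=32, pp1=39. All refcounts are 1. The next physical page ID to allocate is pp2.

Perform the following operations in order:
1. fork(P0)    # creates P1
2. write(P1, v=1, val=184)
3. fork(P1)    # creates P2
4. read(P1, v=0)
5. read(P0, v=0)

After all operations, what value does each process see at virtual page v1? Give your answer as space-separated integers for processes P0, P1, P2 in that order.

Answer: 39 184 184

Derivation:
Op 1: fork(P0) -> P1. 2 ppages; refcounts: pp0:2 pp1:2
Op 2: write(P1, v1, 184). refcount(pp1)=2>1 -> COPY to pp2. 3 ppages; refcounts: pp0:2 pp1:1 pp2:1
Op 3: fork(P1) -> P2. 3 ppages; refcounts: pp0:3 pp1:1 pp2:2
Op 4: read(P1, v0) -> 32. No state change.
Op 5: read(P0, v0) -> 32. No state change.
P0: v1 -> pp1 = 39
P1: v1 -> pp2 = 184
P2: v1 -> pp2 = 184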